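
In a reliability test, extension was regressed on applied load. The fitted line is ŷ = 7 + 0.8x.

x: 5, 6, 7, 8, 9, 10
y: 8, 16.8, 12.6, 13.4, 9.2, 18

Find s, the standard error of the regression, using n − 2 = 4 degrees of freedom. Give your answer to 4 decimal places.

s = 4.1231

x=5: ŷ = 7 + 0.8·5 = 11; r = 8 − 11 = -3
x=6: ŷ = 7 + 0.8·6 = 11.8; r = 16.8 − 11.8 = 5
x=7: ŷ = 7 + 0.8·7 = 12.6; r = 12.6 − 12.6 = 0
x=8: ŷ = 7 + 0.8·8 = 13.4; r = 13.4 − 13.4 = 0
x=9: ŷ = 7 + 0.8·9 = 14.2; r = 9.2 − 14.2 = -5
x=10: ŷ = 7 + 0.8·10 = 15; r = 18 − 15 = 3
SSE = 9 + 25 + 0 + 0 + 25 + 9 = 68
s = √(68/4) = √17 ≈ 4.1231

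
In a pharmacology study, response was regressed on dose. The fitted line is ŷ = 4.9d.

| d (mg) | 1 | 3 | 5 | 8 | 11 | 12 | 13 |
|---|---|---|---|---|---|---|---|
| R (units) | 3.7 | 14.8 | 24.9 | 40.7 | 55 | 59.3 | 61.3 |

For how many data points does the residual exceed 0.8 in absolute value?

4

d=1: ŷ = 4.9·1 = 4.9; e = 3.7 − 4.9 = -1.2
d=3: ŷ = 4.9·3 = 14.7; e = 14.8 − 14.7 = 0.1
d=5: ŷ = 4.9·5 = 24.5; e = 24.9 − 24.5 = 0.4
d=8: ŷ = 4.9·8 = 39.2; e = 40.7 − 39.2 = 1.5
d=11: ŷ = 4.9·11 = 53.9; e = 55 − 53.9 = 1.1
d=12: ŷ = 4.9·12 = 58.8; e = 59.3 − 58.8 = 0.5
d=13: ŷ = 4.9·13 = 63.7; e = 61.3 − 63.7 = -2.4
|e| > 0.8: d=1 (|e|=1.2), d=8 (|e|=1.5), d=11 (|e|=1.1), d=13 (|e|=2.4) → 4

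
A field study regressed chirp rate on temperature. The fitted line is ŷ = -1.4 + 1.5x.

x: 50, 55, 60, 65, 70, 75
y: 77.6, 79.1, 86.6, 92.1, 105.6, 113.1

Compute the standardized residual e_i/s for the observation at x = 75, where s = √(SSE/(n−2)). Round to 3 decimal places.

x=50: ŷ = -1.4 + 1.5·50 = 73.6; e = 77.6 − 73.6 = 4
x=55: ŷ = -1.4 + 1.5·55 = 81.1; e = 79.1 − 81.1 = -2
x=60: ŷ = -1.4 + 1.5·60 = 88.6; e = 86.6 − 88.6 = -2
x=65: ŷ = -1.4 + 1.5·65 = 96.1; e = 92.1 − 96.1 = -4
x=70: ŷ = -1.4 + 1.5·70 = 103.6; e = 105.6 − 103.6 = 2
x=75: ŷ = -1.4 + 1.5·75 = 111.1; e = 113.1 − 111.1 = 2
SSE = 16 + 4 + 4 + 16 + 4 + 4 = 48
s = √(48/4) = 3.4641
e/s = 2 / 3.4641 = 0.577

0.577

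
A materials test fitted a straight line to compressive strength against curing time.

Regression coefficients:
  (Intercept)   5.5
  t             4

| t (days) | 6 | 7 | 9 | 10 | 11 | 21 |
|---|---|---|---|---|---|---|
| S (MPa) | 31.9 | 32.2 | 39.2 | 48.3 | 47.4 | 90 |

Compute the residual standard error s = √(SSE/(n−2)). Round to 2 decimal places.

t=6: Ŝ = 5.5 + 4·6 = 29.5; r = 31.9 − 29.5 = 2.4
t=7: Ŝ = 5.5 + 4·7 = 33.5; r = 32.2 − 33.5 = -1.3
t=9: Ŝ = 5.5 + 4·9 = 41.5; r = 39.2 − 41.5 = -2.3
t=10: Ŝ = 5.5 + 4·10 = 45.5; r = 48.3 − 45.5 = 2.8
t=11: Ŝ = 5.5 + 4·11 = 49.5; r = 47.4 − 49.5 = -2.1
t=21: Ŝ = 5.5 + 4·21 = 89.5; r = 90 − 89.5 = 0.5
SSE = 5.76 + 1.69 + 5.29 + 7.84 + 4.41 + 0.25 = 25.24
s = √(25.24/4) = √6.31 ≈ 2.51

s = 2.51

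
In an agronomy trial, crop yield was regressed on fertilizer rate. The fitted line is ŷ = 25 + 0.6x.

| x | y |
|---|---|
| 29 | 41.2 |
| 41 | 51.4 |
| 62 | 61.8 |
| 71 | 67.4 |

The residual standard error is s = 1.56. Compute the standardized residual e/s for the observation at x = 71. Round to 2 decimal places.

-0.13

ŷ = 25 + 0.6·71 = 67.6
e = 67.4 − 67.6 = -0.2
e/s = -0.2 / 1.56 = -0.13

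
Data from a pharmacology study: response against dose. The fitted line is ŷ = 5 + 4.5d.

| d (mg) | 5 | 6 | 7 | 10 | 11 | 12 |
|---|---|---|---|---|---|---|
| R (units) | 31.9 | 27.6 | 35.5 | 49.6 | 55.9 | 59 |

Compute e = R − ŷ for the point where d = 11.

ŷ = 5 + 4.5·11 = 54.5
e = 55.9 − 54.5 = 1.4

e = 1.4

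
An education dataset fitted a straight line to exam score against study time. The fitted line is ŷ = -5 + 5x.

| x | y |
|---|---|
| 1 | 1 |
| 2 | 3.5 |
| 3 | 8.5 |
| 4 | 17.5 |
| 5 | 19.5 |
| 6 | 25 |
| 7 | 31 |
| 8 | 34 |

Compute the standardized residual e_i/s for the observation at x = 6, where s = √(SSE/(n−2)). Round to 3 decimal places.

0.000

x=1: ŷ = -5 + 5·1 = 0; e = 1 − 0 = 1
x=2: ŷ = -5 + 5·2 = 5; e = 3.5 − 5 = -1.5
x=3: ŷ = -5 + 5·3 = 10; e = 8.5 − 10 = -1.5
x=4: ŷ = -5 + 5·4 = 15; e = 17.5 − 15 = 2.5
x=5: ŷ = -5 + 5·5 = 20; e = 19.5 − 20 = -0.5
x=6: ŷ = -5 + 5·6 = 25; e = 25 − 25 = 0
x=7: ŷ = -5 + 5·7 = 30; e = 31 − 30 = 1
x=8: ŷ = -5 + 5·8 = 35; e = 34 − 35 = -1
SSE = 1 + 2.25 + 2.25 + 6.25 + 0.25 + 0 + 1 + 1 = 14
s = √(14/6) = 1.52753
e/s = 0 / 1.52753 = 0.000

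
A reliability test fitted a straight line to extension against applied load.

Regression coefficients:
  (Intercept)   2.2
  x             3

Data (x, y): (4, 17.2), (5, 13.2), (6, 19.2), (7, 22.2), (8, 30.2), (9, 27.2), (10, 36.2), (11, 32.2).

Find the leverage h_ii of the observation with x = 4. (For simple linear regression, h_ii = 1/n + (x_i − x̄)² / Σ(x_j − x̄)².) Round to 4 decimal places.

h = 0.4167

x̄ = (4 + 5 + 6 + 7 + 8 + 9 + 10 + 11)/8 = 7.5
Σ(x − x̄)² = 12.25 + 6.25 + 2.25 + 0.25 + 0.25 + 2.25 + 6.25 + 12.25 = 42
h = 1/8 + (-3.5)²/42 = 0.125 + 0.291667 = 0.4167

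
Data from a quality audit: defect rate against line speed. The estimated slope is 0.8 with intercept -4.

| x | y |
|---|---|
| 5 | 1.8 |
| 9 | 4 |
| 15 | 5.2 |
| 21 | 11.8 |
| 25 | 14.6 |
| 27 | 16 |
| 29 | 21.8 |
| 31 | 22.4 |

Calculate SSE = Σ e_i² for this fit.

SSE = 26.56

x=5: ŷ = -4 + 0.8·5 = 0; e = 1.8 − 0 = 1.8
x=9: ŷ = -4 + 0.8·9 = 3.2; e = 4 − 3.2 = 0.8
x=15: ŷ = -4 + 0.8·15 = 8; e = 5.2 − 8 = -2.8
x=21: ŷ = -4 + 0.8·21 = 12.8; e = 11.8 − 12.8 = -1
x=25: ŷ = -4 + 0.8·25 = 16; e = 14.6 − 16 = -1.4
x=27: ŷ = -4 + 0.8·27 = 17.6; e = 16 − 17.6 = -1.6
x=29: ŷ = -4 + 0.8·29 = 19.2; e = 21.8 − 19.2 = 2.6
x=31: ŷ = -4 + 0.8·31 = 20.8; e = 22.4 − 20.8 = 1.6
SSE = 3.24 + 0.64 + 7.84 + 1 + 1.96 + 2.56 + 6.76 + 2.56 = 26.56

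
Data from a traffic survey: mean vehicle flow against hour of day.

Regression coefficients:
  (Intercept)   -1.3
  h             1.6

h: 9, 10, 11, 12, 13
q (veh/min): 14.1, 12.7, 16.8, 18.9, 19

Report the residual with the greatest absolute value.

h=9: ŷ = -1.3 + 1.6·9 = 13.1; r = 14.1 − 13.1 = 1
h=10: ŷ = -1.3 + 1.6·10 = 14.7; r = 12.7 − 14.7 = -2
h=11: ŷ = -1.3 + 1.6·11 = 16.3; r = 16.8 − 16.3 = 0.5
h=12: ŷ = -1.3 + 1.6·12 = 17.9; r = 18.9 − 17.9 = 1
h=13: ŷ = -1.3 + 1.6·13 = 19.5; r = 19 − 19.5 = -0.5
Largest |r| is 2 at h = 10, residual -2.

r = -2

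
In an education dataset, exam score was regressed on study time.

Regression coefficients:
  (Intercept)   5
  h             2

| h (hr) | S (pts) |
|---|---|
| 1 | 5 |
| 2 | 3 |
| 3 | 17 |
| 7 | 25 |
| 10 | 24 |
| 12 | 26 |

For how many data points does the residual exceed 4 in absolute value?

h=1: Ŝ = 5 + 2·1 = 7; e = 5 − 7 = -2
h=2: Ŝ = 5 + 2·2 = 9; e = 3 − 9 = -6
h=3: Ŝ = 5 + 2·3 = 11; e = 17 − 11 = 6
h=7: Ŝ = 5 + 2·7 = 19; e = 25 − 19 = 6
h=10: Ŝ = 5 + 2·10 = 25; e = 24 − 25 = -1
h=12: Ŝ = 5 + 2·12 = 29; e = 26 − 29 = -3
|e| > 4: h=2 (|e|=6), h=3 (|e|=6), h=7 (|e|=6) → 3

3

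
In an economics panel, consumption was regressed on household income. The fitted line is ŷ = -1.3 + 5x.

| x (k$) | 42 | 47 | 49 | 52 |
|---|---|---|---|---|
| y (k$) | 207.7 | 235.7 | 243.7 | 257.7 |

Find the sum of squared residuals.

x=42: ŷ = -1.3 + 5·42 = 208.7; r = 207.7 − 208.7 = -1
x=47: ŷ = -1.3 + 5·47 = 233.7; r = 235.7 − 233.7 = 2
x=49: ŷ = -1.3 + 5·49 = 243.7; r = 243.7 − 243.7 = 0
x=52: ŷ = -1.3 + 5·52 = 258.7; r = 257.7 − 258.7 = -1
SSE = 1 + 4 + 0 + 1 = 6

SSE = 6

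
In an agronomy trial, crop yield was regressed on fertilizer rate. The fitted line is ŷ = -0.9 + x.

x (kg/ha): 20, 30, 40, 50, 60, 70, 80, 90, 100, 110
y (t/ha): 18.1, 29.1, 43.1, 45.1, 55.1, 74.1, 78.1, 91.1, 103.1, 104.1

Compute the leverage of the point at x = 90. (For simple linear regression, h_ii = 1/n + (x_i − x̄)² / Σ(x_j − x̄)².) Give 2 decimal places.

h = 0.18

x̄ = (20 + 30 + 40 + 50 + 60 + 70 + 80 + 90 + 100 + 110)/10 = 65
Σ(x − x̄)² = 2025 + 1225 + 625 + 225 + 25 + 25 + 225 + 625 + 1225 + 2025 = 8250
h = 1/10 + (25)²/8250 = 0.1 + 0.0757576 = 0.18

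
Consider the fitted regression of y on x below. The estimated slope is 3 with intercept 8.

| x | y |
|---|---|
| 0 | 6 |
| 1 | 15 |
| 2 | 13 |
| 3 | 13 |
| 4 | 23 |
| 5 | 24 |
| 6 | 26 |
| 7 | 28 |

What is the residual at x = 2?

ŷ = 8 + 3·2 = 14
r = 13 − 14 = -1

r = -1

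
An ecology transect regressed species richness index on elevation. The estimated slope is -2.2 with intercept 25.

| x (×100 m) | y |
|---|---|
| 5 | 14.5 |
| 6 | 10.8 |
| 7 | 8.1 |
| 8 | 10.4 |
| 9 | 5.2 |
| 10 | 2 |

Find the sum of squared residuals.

x=5: ŷ = 25 − 2.2·5 = 14; e = 14.5 − 14 = 0.5
x=6: ŷ = 25 − 2.2·6 = 11.8; e = 10.8 − 11.8 = -1
x=7: ŷ = 25 − 2.2·7 = 9.6; e = 8.1 − 9.6 = -1.5
x=8: ŷ = 25 − 2.2·8 = 7.4; e = 10.4 − 7.4 = 3
x=9: ŷ = 25 − 2.2·9 = 5.2; e = 5.2 − 5.2 = 0
x=10: ŷ = 25 − 2.2·10 = 3; e = 2 − 3 = -1
SSE = 0.25 + 1 + 2.25 + 9 + 0 + 1 = 13.5

SSE = 13.5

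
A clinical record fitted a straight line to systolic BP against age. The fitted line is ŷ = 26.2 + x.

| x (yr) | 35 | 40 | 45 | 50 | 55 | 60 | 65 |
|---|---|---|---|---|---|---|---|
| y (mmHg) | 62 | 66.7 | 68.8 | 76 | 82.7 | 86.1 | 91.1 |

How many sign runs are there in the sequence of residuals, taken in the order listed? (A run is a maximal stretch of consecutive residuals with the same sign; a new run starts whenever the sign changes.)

x=35: ŷ = 26.2 + 35 = 61.2; e = 62 − 61.2 = 0.8
x=40: ŷ = 26.2 + 40 = 66.2; e = 66.7 − 66.2 = 0.5
x=45: ŷ = 26.2 + 45 = 71.2; e = 68.8 − 71.2 = -2.4
x=50: ŷ = 26.2 + 50 = 76.2; e = 76 − 76.2 = -0.2
x=55: ŷ = 26.2 + 55 = 81.2; e = 82.7 − 81.2 = 1.5
x=60: ŷ = 26.2 + 60 = 86.2; e = 86.1 − 86.2 = -0.1
x=65: ŷ = 26.2 + 65 = 91.2; e = 91.1 − 91.2 = -0.1
Signs: + + − − + − −
Runs: +×2, −×2, +×1, −×2 → 4

4 runs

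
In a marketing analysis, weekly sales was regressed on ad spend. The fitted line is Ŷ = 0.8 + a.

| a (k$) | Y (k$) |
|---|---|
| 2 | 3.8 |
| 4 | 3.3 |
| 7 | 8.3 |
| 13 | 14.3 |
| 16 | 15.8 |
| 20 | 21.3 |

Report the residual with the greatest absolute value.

a=2: Ŷ = 0.8 + 2 = 2.8; e = 3.8 − 2.8 = 1
a=4: Ŷ = 0.8 + 4 = 4.8; e = 3.3 − 4.8 = -1.5
a=7: Ŷ = 0.8 + 7 = 7.8; e = 8.3 − 7.8 = 0.5
a=13: Ŷ = 0.8 + 13 = 13.8; e = 14.3 − 13.8 = 0.5
a=16: Ŷ = 0.8 + 16 = 16.8; e = 15.8 − 16.8 = -1
a=20: Ŷ = 0.8 + 20 = 20.8; e = 21.3 − 20.8 = 0.5
Largest |e| is 1.5 at a = 4, residual -1.5.

e = -1.5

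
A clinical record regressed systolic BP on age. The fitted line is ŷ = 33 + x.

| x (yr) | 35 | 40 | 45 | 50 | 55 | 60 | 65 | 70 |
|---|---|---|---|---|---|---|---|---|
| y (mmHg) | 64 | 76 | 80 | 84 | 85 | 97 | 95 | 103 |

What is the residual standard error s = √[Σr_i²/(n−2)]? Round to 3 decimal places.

s = 3.266

x=35: ŷ = 33 + 35 = 68; r = 64 − 68 = -4
x=40: ŷ = 33 + 40 = 73; r = 76 − 73 = 3
x=45: ŷ = 33 + 45 = 78; r = 80 − 78 = 2
x=50: ŷ = 33 + 50 = 83; r = 84 − 83 = 1
x=55: ŷ = 33 + 55 = 88; r = 85 − 88 = -3
x=60: ŷ = 33 + 60 = 93; r = 97 − 93 = 4
x=65: ŷ = 33 + 65 = 98; r = 95 − 98 = -3
x=70: ŷ = 33 + 70 = 103; r = 103 − 103 = 0
SSE = 16 + 9 + 4 + 1 + 9 + 16 + 9 + 0 = 64
s = √(64/6) = √10.6667 ≈ 3.266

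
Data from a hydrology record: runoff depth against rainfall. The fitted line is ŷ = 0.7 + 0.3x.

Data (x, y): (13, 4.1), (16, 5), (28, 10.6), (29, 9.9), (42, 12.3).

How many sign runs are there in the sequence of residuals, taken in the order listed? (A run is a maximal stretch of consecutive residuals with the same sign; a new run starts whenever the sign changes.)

3 runs

x=13: ŷ = 0.7 + 0.3·13 = 4.6; e = 4.1 − 4.6 = -0.5
x=16: ŷ = 0.7 + 0.3·16 = 5.5; e = 5 − 5.5 = -0.5
x=28: ŷ = 0.7 + 0.3·28 = 9.1; e = 10.6 − 9.1 = 1.5
x=29: ŷ = 0.7 + 0.3·29 = 9.4; e = 9.9 − 9.4 = 0.5
x=42: ŷ = 0.7 + 0.3·42 = 13.3; e = 12.3 − 13.3 = -1
Signs: − − + + −
Runs: −×2, +×2, −×1 → 3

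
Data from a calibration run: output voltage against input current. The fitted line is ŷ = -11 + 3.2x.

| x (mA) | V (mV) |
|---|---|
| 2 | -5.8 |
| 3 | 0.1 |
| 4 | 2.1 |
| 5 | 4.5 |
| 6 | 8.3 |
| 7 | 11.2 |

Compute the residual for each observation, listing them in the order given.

x=2: ŷ = -11 + 3.2·2 = -4.6; e = -5.8 − (-4.6) = -1.2
x=3: ŷ = -11 + 3.2·3 = -1.4; e = 0.1 − (-1.4) = 1.5
x=4: ŷ = -11 + 3.2·4 = 1.8; e = 2.1 − 1.8 = 0.3
x=5: ŷ = -11 + 3.2·5 = 5; e = 4.5 − 5 = -0.5
x=6: ŷ = -11 + 3.2·6 = 8.2; e = 8.3 − 8.2 = 0.1
x=7: ŷ = -11 + 3.2·7 = 11.4; e = 11.2 − 11.4 = -0.2

-1.2, 1.5, 0.3, -0.5, 0.1, -0.2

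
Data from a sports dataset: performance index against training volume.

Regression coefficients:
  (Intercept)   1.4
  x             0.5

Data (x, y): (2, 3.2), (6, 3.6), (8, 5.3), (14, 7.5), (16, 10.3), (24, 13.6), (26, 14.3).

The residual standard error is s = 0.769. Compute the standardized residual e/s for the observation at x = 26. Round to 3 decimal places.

ŷ = 1.4 + 0.5·26 = 14.4
e = 14.3 − 14.4 = -0.1
e/s = -0.1 / 0.769 = -0.130

-0.130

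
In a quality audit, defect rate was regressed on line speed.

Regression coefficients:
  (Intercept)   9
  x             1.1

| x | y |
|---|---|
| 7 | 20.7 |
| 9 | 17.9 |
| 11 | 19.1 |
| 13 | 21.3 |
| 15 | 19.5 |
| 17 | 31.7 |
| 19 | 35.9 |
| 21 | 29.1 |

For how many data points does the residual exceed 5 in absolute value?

2

x=7: ŷ = 9 + 1.1·7 = 16.7; r = 20.7 − 16.7 = 4
x=9: ŷ = 9 + 1.1·9 = 18.9; r = 17.9 − 18.9 = -1
x=11: ŷ = 9 + 1.1·11 = 21.1; r = 19.1 − 21.1 = -2
x=13: ŷ = 9 + 1.1·13 = 23.3; r = 21.3 − 23.3 = -2
x=15: ŷ = 9 + 1.1·15 = 25.5; r = 19.5 − 25.5 = -6
x=17: ŷ = 9 + 1.1·17 = 27.7; r = 31.7 − 27.7 = 4
x=19: ŷ = 9 + 1.1·19 = 29.9; r = 35.9 − 29.9 = 6
x=21: ŷ = 9 + 1.1·21 = 32.1; r = 29.1 − 32.1 = -3
|r| > 5: x=15 (|r|=6), x=19 (|r|=6) → 2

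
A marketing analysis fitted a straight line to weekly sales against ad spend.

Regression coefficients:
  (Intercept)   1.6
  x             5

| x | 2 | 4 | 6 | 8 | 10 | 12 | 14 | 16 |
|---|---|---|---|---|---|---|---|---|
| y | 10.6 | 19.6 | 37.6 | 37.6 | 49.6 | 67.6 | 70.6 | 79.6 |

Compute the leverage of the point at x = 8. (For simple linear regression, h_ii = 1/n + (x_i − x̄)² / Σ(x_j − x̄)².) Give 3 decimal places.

h = 0.131

x̄ = (2 + 4 + 6 + 8 + 10 + 12 + 14 + 16)/8 = 9
Σ(x − x̄)² = 49 + 25 + 9 + 1 + 1 + 9 + 25 + 49 = 168
h = 1/8 + (-1)²/168 = 0.125 + 0.00595238 = 0.131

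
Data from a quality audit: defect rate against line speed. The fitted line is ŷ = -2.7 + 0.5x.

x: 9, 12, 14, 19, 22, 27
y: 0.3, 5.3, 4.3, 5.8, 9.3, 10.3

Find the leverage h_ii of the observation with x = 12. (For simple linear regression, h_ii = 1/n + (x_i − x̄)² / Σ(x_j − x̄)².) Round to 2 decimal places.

h = 0.28

x̄ = (9 + 12 + 14 + 19 + 22 + 27)/6 = 17.1667
Σ(x − x̄)² = 66.6944 + 26.6944 + 10.0278 + 3.36111 + 23.3611 + 96.6944 = 226.833
h = 1/6 + (-5.16667)²/226.833 = 0.166667 + 0.117683 = 0.28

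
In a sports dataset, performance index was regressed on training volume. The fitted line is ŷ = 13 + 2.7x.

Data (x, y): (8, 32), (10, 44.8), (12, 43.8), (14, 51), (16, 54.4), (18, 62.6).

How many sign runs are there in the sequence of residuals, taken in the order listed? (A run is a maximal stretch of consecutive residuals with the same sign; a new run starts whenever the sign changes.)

x=8: ŷ = 13 + 2.7·8 = 34.6; r = 32 − 34.6 = -2.6
x=10: ŷ = 13 + 2.7·10 = 40; r = 44.8 − 40 = 4.8
x=12: ŷ = 13 + 2.7·12 = 45.4; r = 43.8 − 45.4 = -1.6
x=14: ŷ = 13 + 2.7·14 = 50.8; r = 51 − 50.8 = 0.2
x=16: ŷ = 13 + 2.7·16 = 56.2; r = 54.4 − 56.2 = -1.8
x=18: ŷ = 13 + 2.7·18 = 61.6; r = 62.6 − 61.6 = 1
Signs: − + − + − +
Runs: −×1, +×1, −×1, +×1, −×1, +×1 → 6

6 runs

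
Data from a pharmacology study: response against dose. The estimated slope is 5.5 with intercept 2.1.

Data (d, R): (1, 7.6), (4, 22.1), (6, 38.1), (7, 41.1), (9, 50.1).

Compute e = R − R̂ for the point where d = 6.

e = 3

R̂ = 2.1 + 5.5·6 = 35.1
e = 38.1 − 35.1 = 3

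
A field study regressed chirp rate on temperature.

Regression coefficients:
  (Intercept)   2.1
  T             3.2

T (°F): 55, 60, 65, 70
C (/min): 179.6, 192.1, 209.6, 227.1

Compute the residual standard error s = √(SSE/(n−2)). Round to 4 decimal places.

s = 1.9365

T=55: Ĉ = 2.1 + 3.2·55 = 178.1; e = 179.6 − 178.1 = 1.5
T=60: Ĉ = 2.1 + 3.2·60 = 194.1; e = 192.1 − 194.1 = -2
T=65: Ĉ = 2.1 + 3.2·65 = 210.1; e = 209.6 − 210.1 = -0.5
T=70: Ĉ = 2.1 + 3.2·70 = 226.1; e = 227.1 − 226.1 = 1
SSE = 2.25 + 4 + 0.25 + 1 = 7.5
s = √(7.5/2) = √3.75 ≈ 1.9365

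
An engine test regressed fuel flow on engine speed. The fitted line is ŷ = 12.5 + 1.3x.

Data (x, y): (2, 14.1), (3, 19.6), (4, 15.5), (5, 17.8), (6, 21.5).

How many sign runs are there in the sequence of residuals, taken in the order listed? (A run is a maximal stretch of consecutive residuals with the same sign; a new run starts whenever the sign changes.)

4 runs

x=2: ŷ = 12.5 + 1.3·2 = 15.1; r = 14.1 − 15.1 = -1
x=3: ŷ = 12.5 + 1.3·3 = 16.4; r = 19.6 − 16.4 = 3.2
x=4: ŷ = 12.5 + 1.3·4 = 17.7; r = 15.5 − 17.7 = -2.2
x=5: ŷ = 12.5 + 1.3·5 = 19; r = 17.8 − 19 = -1.2
x=6: ŷ = 12.5 + 1.3·6 = 20.3; r = 21.5 − 20.3 = 1.2
Signs: − + − − +
Runs: −×1, +×1, −×2, +×1 → 4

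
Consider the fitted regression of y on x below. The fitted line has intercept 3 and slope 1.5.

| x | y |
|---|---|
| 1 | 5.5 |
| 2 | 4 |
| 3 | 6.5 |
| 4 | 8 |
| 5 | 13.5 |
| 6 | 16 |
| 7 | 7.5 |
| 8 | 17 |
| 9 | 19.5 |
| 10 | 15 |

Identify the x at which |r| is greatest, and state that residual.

x=1: ŷ = 3 + 1.5·1 = 4.5; r = 5.5 − 4.5 = 1
x=2: ŷ = 3 + 1.5·2 = 6; r = 4 − 6 = -2
x=3: ŷ = 3 + 1.5·3 = 7.5; r = 6.5 − 7.5 = -1
x=4: ŷ = 3 + 1.5·4 = 9; r = 8 − 9 = -1
x=5: ŷ = 3 + 1.5·5 = 10.5; r = 13.5 − 10.5 = 3
x=6: ŷ = 3 + 1.5·6 = 12; r = 16 − 12 = 4
x=7: ŷ = 3 + 1.5·7 = 13.5; r = 7.5 − 13.5 = -6
x=8: ŷ = 3 + 1.5·8 = 15; r = 17 − 15 = 2
x=9: ŷ = 3 + 1.5·9 = 16.5; r = 19.5 − 16.5 = 3
x=10: ŷ = 3 + 1.5·10 = 18; r = 15 − 18 = -3
Largest |r| is 6 at x = 7, residual -6.

x = 7, r = -6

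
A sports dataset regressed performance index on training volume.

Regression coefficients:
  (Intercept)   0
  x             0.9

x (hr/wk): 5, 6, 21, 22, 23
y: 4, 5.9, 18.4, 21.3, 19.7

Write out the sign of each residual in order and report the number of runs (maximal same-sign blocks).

x=5: ŷ = 0.9·5 = 4.5; r = 4 − 4.5 = -0.5
x=6: ŷ = 0.9·6 = 5.4; r = 5.9 − 5.4 = 0.5
x=21: ŷ = 0.9·21 = 18.9; r = 18.4 − 18.9 = -0.5
x=22: ŷ = 0.9·22 = 19.8; r = 21.3 − 19.8 = 1.5
x=23: ŷ = 0.9·23 = 20.7; r = 19.7 − 20.7 = -1
Signs: − + − + −
Runs: −×1, +×1, −×1, +×1, −×1 → 5

5 runs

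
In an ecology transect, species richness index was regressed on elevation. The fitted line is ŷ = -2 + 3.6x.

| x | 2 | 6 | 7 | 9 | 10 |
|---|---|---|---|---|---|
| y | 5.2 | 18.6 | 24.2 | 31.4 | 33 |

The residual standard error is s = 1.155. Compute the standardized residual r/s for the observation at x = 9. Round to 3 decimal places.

ŷ = -2 + 3.6·9 = 30.4
r = 31.4 − 30.4 = 1
r/s = 1 / 1.155 = 0.866

0.866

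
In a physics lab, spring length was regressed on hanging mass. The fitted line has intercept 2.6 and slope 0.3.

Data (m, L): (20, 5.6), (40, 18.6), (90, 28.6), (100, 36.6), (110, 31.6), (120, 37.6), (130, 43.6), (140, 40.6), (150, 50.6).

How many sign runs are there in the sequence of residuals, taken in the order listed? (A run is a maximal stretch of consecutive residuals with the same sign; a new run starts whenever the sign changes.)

m=20: L̂ = 2.6 + 0.3·20 = 8.6; r = 5.6 − 8.6 = -3
m=40: L̂ = 2.6 + 0.3·40 = 14.6; r = 18.6 − 14.6 = 4
m=90: L̂ = 2.6 + 0.3·90 = 29.6; r = 28.6 − 29.6 = -1
m=100: L̂ = 2.6 + 0.3·100 = 32.6; r = 36.6 − 32.6 = 4
m=110: L̂ = 2.6 + 0.3·110 = 35.6; r = 31.6 − 35.6 = -4
m=120: L̂ = 2.6 + 0.3·120 = 38.6; r = 37.6 − 38.6 = -1
m=130: L̂ = 2.6 + 0.3·130 = 41.6; r = 43.6 − 41.6 = 2
m=140: L̂ = 2.6 + 0.3·140 = 44.6; r = 40.6 − 44.6 = -4
m=150: L̂ = 2.6 + 0.3·150 = 47.6; r = 50.6 − 47.6 = 3
Signs: − + − + − − + − +
Runs: −×1, +×1, −×1, +×1, −×2, +×1, −×1, +×1 → 8

8 runs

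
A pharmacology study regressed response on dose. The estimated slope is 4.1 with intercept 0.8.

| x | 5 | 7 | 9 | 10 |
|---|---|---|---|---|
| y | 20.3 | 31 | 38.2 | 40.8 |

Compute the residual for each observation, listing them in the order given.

x=5: ŷ = 0.8 + 4.1·5 = 21.3; e = 20.3 − 21.3 = -1
x=7: ŷ = 0.8 + 4.1·7 = 29.5; e = 31 − 29.5 = 1.5
x=9: ŷ = 0.8 + 4.1·9 = 37.7; e = 38.2 − 37.7 = 0.5
x=10: ŷ = 0.8 + 4.1·10 = 41.8; e = 40.8 − 41.8 = -1

-1, 1.5, 0.5, -1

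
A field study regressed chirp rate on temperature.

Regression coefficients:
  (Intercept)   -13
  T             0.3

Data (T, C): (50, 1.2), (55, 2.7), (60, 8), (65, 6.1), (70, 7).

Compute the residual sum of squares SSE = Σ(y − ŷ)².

SSE = 11.44

T=50: ŷ = -13 + 0.3·50 = 2; r = 1.2 − 2 = -0.8
T=55: ŷ = -13 + 0.3·55 = 3.5; r = 2.7 − 3.5 = -0.8
T=60: ŷ = -13 + 0.3·60 = 5; r = 8 − 5 = 3
T=65: ŷ = -13 + 0.3·65 = 6.5; r = 6.1 − 6.5 = -0.4
T=70: ŷ = -13 + 0.3·70 = 8; r = 7 − 8 = -1
SSE = 0.64 + 0.64 + 9 + 0.16 + 1 = 11.44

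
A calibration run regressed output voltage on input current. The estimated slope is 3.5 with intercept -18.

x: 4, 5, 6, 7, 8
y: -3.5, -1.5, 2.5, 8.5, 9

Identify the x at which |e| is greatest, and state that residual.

x = 7, e = 2

x=4: ŷ = -18 + 3.5·4 = -4; e = -3.5 − (-4) = 0.5
x=5: ŷ = -18 + 3.5·5 = -0.5; e = -1.5 − (-0.5) = -1
x=6: ŷ = -18 + 3.5·6 = 3; e = 2.5 − 3 = -0.5
x=7: ŷ = -18 + 3.5·7 = 6.5; e = 8.5 − 6.5 = 2
x=8: ŷ = -18 + 3.5·8 = 10; e = 9 − 10 = -1
Largest |e| is 2 at x = 7, residual 2.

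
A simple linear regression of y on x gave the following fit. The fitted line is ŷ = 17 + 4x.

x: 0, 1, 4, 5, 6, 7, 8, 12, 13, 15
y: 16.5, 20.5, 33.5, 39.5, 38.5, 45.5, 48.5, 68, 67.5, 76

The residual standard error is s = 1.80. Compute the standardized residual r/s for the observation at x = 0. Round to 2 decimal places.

-0.28

ŷ = 17 + 4·0 = 17
r = 16.5 − 17 = -0.5
r/s = -0.5 / 1.80 = -0.28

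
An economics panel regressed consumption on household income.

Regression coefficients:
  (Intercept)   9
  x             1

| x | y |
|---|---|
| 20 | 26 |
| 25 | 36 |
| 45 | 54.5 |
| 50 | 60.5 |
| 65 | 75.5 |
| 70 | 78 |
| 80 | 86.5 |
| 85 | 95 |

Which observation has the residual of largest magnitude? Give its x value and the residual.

x=20: ŷ = 9 + 20 = 29; e = 26 − 29 = -3
x=25: ŷ = 9 + 25 = 34; e = 36 − 34 = 2
x=45: ŷ = 9 + 45 = 54; e = 54.5 − 54 = 0.5
x=50: ŷ = 9 + 50 = 59; e = 60.5 − 59 = 1.5
x=65: ŷ = 9 + 65 = 74; e = 75.5 − 74 = 1.5
x=70: ŷ = 9 + 70 = 79; e = 78 − 79 = -1
x=80: ŷ = 9 + 80 = 89; e = 86.5 − 89 = -2.5
x=85: ŷ = 9 + 85 = 94; e = 95 − 94 = 1
Largest |e| is 3 at x = 20, residual -3.

x = 20, e = -3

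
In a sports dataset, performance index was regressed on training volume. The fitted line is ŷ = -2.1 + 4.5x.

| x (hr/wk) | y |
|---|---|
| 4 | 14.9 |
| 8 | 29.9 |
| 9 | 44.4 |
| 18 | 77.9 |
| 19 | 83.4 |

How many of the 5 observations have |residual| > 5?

1

x=4: ŷ = -2.1 + 4.5·4 = 15.9; r = 14.9 − 15.9 = -1
x=8: ŷ = -2.1 + 4.5·8 = 33.9; r = 29.9 − 33.9 = -4
x=9: ŷ = -2.1 + 4.5·9 = 38.4; r = 44.4 − 38.4 = 6
x=18: ŷ = -2.1 + 4.5·18 = 78.9; r = 77.9 − 78.9 = -1
x=19: ŷ = -2.1 + 4.5·19 = 83.4; r = 83.4 − 83.4 = 0
|r| > 5: x=9 (|r|=6) → 1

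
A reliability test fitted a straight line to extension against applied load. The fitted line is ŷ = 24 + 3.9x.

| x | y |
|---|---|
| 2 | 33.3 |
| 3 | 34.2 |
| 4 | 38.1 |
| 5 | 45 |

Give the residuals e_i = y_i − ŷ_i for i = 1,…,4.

1.5, -1.5, -1.5, 1.5

x=2: ŷ = 24 + 3.9·2 = 31.8; e = 33.3 − 31.8 = 1.5
x=3: ŷ = 24 + 3.9·3 = 35.7; e = 34.2 − 35.7 = -1.5
x=4: ŷ = 24 + 3.9·4 = 39.6; e = 38.1 − 39.6 = -1.5
x=5: ŷ = 24 + 3.9·5 = 43.5; e = 45 − 43.5 = 1.5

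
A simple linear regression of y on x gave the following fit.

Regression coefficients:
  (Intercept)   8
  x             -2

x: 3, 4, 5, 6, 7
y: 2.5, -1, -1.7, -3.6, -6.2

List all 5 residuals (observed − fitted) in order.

0.5, -1, 0.3, 0.4, -0.2

x=3: ŷ = 8 − 2·3 = 2; e = 2.5 − 2 = 0.5
x=4: ŷ = 8 − 2·4 = 0; e = -1 − 0 = -1
x=5: ŷ = 8 − 2·5 = -2; e = -1.7 − (-2) = 0.3
x=6: ŷ = 8 − 2·6 = -4; e = -3.6 − (-4) = 0.4
x=7: ŷ = 8 − 2·7 = -6; e = -6.2 − (-6) = -0.2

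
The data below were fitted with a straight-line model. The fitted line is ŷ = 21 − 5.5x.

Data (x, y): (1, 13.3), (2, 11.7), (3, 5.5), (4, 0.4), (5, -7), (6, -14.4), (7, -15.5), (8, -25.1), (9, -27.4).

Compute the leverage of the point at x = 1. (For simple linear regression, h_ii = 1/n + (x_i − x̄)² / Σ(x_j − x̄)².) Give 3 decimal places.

x̄ = (1 + 2 + 3 + 4 + 5 + 6 + 7 + 8 + 9)/9 = 5
Σ(x − x̄)² = 16 + 9 + 4 + 1 + 0 + 1 + 4 + 9 + 16 = 60
h = 1/9 + (-4)²/60 = 0.111111 + 0.266667 = 0.378

h = 0.378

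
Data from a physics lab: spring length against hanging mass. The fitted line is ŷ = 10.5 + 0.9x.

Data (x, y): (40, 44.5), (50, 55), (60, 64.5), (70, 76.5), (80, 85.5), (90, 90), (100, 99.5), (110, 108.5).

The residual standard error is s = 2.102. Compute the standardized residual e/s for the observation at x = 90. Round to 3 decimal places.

-0.714

ŷ = 10.5 + 0.9·90 = 91.5
e = 90 − 91.5 = -1.5
e/s = -1.5 / 2.102 = -0.714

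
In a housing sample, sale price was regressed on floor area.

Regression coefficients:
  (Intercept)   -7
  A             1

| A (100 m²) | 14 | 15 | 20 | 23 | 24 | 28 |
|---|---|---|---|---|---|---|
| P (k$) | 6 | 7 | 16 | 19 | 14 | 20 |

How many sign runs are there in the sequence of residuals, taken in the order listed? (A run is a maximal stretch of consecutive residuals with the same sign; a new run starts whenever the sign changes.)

3 runs

A=14: ŷ = -7 + 14 = 7; r = 6 − 7 = -1
A=15: ŷ = -7 + 15 = 8; r = 7 − 8 = -1
A=20: ŷ = -7 + 20 = 13; r = 16 − 13 = 3
A=23: ŷ = -7 + 23 = 16; r = 19 − 16 = 3
A=24: ŷ = -7 + 24 = 17; r = 14 − 17 = -3
A=28: ŷ = -7 + 28 = 21; r = 20 − 21 = -1
Signs: − − + + − −
Runs: −×2, +×2, −×2 → 3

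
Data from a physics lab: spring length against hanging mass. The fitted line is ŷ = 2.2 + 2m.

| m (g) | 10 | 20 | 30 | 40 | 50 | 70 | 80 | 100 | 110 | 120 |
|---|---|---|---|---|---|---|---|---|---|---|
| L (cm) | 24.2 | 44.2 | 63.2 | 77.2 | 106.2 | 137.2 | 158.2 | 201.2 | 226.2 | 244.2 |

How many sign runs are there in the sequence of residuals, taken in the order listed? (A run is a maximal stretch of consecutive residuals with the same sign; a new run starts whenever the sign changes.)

5 runs

m=10: ŷ = 2.2 + 2·10 = 22.2; e = 24.2 − 22.2 = 2
m=20: ŷ = 2.2 + 2·20 = 42.2; e = 44.2 − 42.2 = 2
m=30: ŷ = 2.2 + 2·30 = 62.2; e = 63.2 − 62.2 = 1
m=40: ŷ = 2.2 + 2·40 = 82.2; e = 77.2 − 82.2 = -5
m=50: ŷ = 2.2 + 2·50 = 102.2; e = 106.2 − 102.2 = 4
m=70: ŷ = 2.2 + 2·70 = 142.2; e = 137.2 − 142.2 = -5
m=80: ŷ = 2.2 + 2·80 = 162.2; e = 158.2 − 162.2 = -4
m=100: ŷ = 2.2 + 2·100 = 202.2; e = 201.2 − 202.2 = -1
m=110: ŷ = 2.2 + 2·110 = 222.2; e = 226.2 − 222.2 = 4
m=120: ŷ = 2.2 + 2·120 = 242.2; e = 244.2 − 242.2 = 2
Signs: + + + − + − − − + +
Runs: +×3, −×1, +×1, −×3, +×2 → 5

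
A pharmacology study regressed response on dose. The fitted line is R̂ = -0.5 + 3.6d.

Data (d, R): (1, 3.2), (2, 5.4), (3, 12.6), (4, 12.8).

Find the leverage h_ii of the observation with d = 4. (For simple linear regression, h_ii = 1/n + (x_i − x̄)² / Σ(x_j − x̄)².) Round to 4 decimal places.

h = 0.7000

d̄ = (1 + 2 + 3 + 4)/4 = 2.5
Σ(d − d̄)² = 2.25 + 0.25 + 0.25 + 2.25 = 5
h = 1/4 + (1.5)²/5 = 0.25 + 0.45 = 0.7000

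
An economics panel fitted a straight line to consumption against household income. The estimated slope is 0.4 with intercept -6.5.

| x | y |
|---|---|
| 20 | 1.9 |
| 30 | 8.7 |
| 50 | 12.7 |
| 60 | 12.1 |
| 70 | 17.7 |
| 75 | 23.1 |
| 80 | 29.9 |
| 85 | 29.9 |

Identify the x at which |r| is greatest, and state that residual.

x=20: ŷ = -6.5 + 0.4·20 = 1.5; r = 1.9 − 1.5 = 0.4
x=30: ŷ = -6.5 + 0.4·30 = 5.5; r = 8.7 − 5.5 = 3.2
x=50: ŷ = -6.5 + 0.4·50 = 13.5; r = 12.7 − 13.5 = -0.8
x=60: ŷ = -6.5 + 0.4·60 = 17.5; r = 12.1 − 17.5 = -5.4
x=70: ŷ = -6.5 + 0.4·70 = 21.5; r = 17.7 − 21.5 = -3.8
x=75: ŷ = -6.5 + 0.4·75 = 23.5; r = 23.1 − 23.5 = -0.4
x=80: ŷ = -6.5 + 0.4·80 = 25.5; r = 29.9 − 25.5 = 4.4
x=85: ŷ = -6.5 + 0.4·85 = 27.5; r = 29.9 − 27.5 = 2.4
Largest |r| is 5.4 at x = 60, residual -5.4.

x = 60, r = -5.4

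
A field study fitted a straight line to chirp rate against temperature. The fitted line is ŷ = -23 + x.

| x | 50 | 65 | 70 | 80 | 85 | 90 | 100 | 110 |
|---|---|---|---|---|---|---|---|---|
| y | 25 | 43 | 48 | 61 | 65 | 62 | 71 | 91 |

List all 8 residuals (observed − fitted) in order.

x=50: ŷ = -23 + 50 = 27; r = 25 − 27 = -2
x=65: ŷ = -23 + 65 = 42; r = 43 − 42 = 1
x=70: ŷ = -23 + 70 = 47; r = 48 − 47 = 1
x=80: ŷ = -23 + 80 = 57; r = 61 − 57 = 4
x=85: ŷ = -23 + 85 = 62; r = 65 − 62 = 3
x=90: ŷ = -23 + 90 = 67; r = 62 − 67 = -5
x=100: ŷ = -23 + 100 = 77; r = 71 − 77 = -6
x=110: ŷ = -23 + 110 = 87; r = 91 − 87 = 4

-2, 1, 1, 4, 3, -5, -6, 4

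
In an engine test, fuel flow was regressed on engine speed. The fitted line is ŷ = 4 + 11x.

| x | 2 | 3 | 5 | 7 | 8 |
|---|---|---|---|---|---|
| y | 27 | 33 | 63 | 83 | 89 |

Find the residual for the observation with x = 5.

ŷ = 4 + 11·5 = 59
e = 63 − 59 = 4

e = 4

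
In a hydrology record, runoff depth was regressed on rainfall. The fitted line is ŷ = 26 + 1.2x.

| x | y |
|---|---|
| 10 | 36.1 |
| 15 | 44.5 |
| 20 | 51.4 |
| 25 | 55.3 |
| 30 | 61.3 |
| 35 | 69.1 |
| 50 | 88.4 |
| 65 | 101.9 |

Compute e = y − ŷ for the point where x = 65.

ŷ = 26 + 1.2·65 = 104
e = 101.9 − 104 = -2.1

e = -2.1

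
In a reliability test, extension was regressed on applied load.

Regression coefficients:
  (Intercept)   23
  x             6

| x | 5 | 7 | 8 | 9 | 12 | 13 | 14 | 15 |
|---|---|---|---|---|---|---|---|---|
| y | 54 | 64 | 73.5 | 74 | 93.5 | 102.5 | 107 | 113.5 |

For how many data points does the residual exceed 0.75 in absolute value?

6

x=5: ŷ = 23 + 6·5 = 53; e = 54 − 53 = 1
x=7: ŷ = 23 + 6·7 = 65; e = 64 − 65 = -1
x=8: ŷ = 23 + 6·8 = 71; e = 73.5 − 71 = 2.5
x=9: ŷ = 23 + 6·9 = 77; e = 74 − 77 = -3
x=12: ŷ = 23 + 6·12 = 95; e = 93.5 − 95 = -1.5
x=13: ŷ = 23 + 6·13 = 101; e = 102.5 − 101 = 1.5
x=14: ŷ = 23 + 6·14 = 107; e = 107 − 107 = 0
x=15: ŷ = 23 + 6·15 = 113; e = 113.5 − 113 = 0.5
|e| > 0.75: x=5 (|e|=1), x=7 (|e|=1), x=8 (|e|=2.5), x=9 (|e|=3), x=12 (|e|=1.5), x=13 (|e|=1.5) → 6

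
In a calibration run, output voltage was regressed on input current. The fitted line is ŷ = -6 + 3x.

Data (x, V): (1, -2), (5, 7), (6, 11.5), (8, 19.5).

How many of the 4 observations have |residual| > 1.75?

1

x=1: ŷ = -6 + 3·1 = -3; e = -2 − (-3) = 1
x=5: ŷ = -6 + 3·5 = 9; e = 7 − 9 = -2
x=6: ŷ = -6 + 3·6 = 12; e = 11.5 − 12 = -0.5
x=8: ŷ = -6 + 3·8 = 18; e = 19.5 − 18 = 1.5
|e| > 1.75: x=5 (|e|=2) → 1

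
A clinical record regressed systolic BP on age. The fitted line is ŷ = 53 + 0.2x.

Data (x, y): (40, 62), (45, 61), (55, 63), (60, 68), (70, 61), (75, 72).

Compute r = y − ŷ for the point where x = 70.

ŷ = 53 + 0.2·70 = 67
r = 61 − 67 = -6

r = -6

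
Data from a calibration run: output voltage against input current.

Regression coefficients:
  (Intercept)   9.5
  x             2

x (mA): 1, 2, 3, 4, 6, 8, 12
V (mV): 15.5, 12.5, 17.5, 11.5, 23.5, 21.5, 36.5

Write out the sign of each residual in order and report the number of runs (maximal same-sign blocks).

7 runs

x=1: ŷ = 9.5 + 2·1 = 11.5; r = 15.5 − 11.5 = 4
x=2: ŷ = 9.5 + 2·2 = 13.5; r = 12.5 − 13.5 = -1
x=3: ŷ = 9.5 + 2·3 = 15.5; r = 17.5 − 15.5 = 2
x=4: ŷ = 9.5 + 2·4 = 17.5; r = 11.5 − 17.5 = -6
x=6: ŷ = 9.5 + 2·6 = 21.5; r = 23.5 − 21.5 = 2
x=8: ŷ = 9.5 + 2·8 = 25.5; r = 21.5 − 25.5 = -4
x=12: ŷ = 9.5 + 2·12 = 33.5; r = 36.5 − 33.5 = 3
Signs: + − + − + − +
Runs: +×1, −×1, +×1, −×1, +×1, −×1, +×1 → 7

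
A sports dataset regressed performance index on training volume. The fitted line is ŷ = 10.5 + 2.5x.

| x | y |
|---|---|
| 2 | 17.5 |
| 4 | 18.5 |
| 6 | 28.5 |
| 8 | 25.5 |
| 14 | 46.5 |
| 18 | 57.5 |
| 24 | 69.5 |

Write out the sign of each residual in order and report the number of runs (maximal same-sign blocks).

x=2: ŷ = 10.5 + 2.5·2 = 15.5; e = 17.5 − 15.5 = 2
x=4: ŷ = 10.5 + 2.5·4 = 20.5; e = 18.5 − 20.5 = -2
x=6: ŷ = 10.5 + 2.5·6 = 25.5; e = 28.5 − 25.5 = 3
x=8: ŷ = 10.5 + 2.5·8 = 30.5; e = 25.5 − 30.5 = -5
x=14: ŷ = 10.5 + 2.5·14 = 45.5; e = 46.5 − 45.5 = 1
x=18: ŷ = 10.5 + 2.5·18 = 55.5; e = 57.5 − 55.5 = 2
x=24: ŷ = 10.5 + 2.5·24 = 70.5; e = 69.5 − 70.5 = -1
Signs: + − + − + + −
Runs: +×1, −×1, +×1, −×1, +×2, −×1 → 6

6 runs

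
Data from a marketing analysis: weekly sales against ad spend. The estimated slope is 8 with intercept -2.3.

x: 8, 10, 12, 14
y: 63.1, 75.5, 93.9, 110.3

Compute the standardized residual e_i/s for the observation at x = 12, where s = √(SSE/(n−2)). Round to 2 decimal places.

0.11

x=8: ŷ = -2.3 + 8·8 = 61.7; e = 63.1 − 61.7 = 1.4
x=10: ŷ = -2.3 + 8·10 = 77.7; e = 75.5 − 77.7 = -2.2
x=12: ŷ = -2.3 + 8·12 = 93.7; e = 93.9 − 93.7 = 0.2
x=14: ŷ = -2.3 + 8·14 = 109.7; e = 110.3 − 109.7 = 0.6
SSE = 1.96 + 4.84 + 0.04 + 0.36 = 7.2
s = √(7.2/2) = 1.89737
e/s = 0.2 / 1.89737 = 0.11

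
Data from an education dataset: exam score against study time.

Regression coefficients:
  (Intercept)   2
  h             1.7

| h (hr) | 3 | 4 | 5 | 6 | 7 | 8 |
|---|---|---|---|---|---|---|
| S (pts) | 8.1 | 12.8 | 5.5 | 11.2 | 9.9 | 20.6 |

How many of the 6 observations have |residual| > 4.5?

2

h=3: ŷ = 2 + 1.7·3 = 7.1; r = 8.1 − 7.1 = 1
h=4: ŷ = 2 + 1.7·4 = 8.8; r = 12.8 − 8.8 = 4
h=5: ŷ = 2 + 1.7·5 = 10.5; r = 5.5 − 10.5 = -5
h=6: ŷ = 2 + 1.7·6 = 12.2; r = 11.2 − 12.2 = -1
h=7: ŷ = 2 + 1.7·7 = 13.9; r = 9.9 − 13.9 = -4
h=8: ŷ = 2 + 1.7·8 = 15.6; r = 20.6 − 15.6 = 5
|r| > 4.5: h=5 (|r|=5), h=8 (|r|=5) → 2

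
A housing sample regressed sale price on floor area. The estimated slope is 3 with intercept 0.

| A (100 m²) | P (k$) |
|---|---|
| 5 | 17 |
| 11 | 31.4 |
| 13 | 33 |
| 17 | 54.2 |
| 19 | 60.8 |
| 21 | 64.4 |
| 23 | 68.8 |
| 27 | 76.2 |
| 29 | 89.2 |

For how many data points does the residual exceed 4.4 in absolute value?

2

A=5: P̂ = 3·5 = 15; e = 17 − 15 = 2
A=11: P̂ = 3·11 = 33; e = 31.4 − 33 = -1.6
A=13: P̂ = 3·13 = 39; e = 33 − 39 = -6
A=17: P̂ = 3·17 = 51; e = 54.2 − 51 = 3.2
A=19: P̂ = 3·19 = 57; e = 60.8 − 57 = 3.8
A=21: P̂ = 3·21 = 63; e = 64.4 − 63 = 1.4
A=23: P̂ = 3·23 = 69; e = 68.8 − 69 = -0.2
A=27: P̂ = 3·27 = 81; e = 76.2 − 81 = -4.8
A=29: P̂ = 3·29 = 87; e = 89.2 − 87 = 2.2
|e| > 4.4: A=13 (|e|=6), A=27 (|e|=4.8) → 2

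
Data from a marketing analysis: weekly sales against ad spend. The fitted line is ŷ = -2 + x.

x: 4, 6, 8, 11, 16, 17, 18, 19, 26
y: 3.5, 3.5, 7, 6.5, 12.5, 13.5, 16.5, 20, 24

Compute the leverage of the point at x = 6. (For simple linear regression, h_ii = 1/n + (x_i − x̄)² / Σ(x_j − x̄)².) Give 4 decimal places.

h = 0.2641

x̄ = (4 + 6 + 8 + 11 + 16 + 17 + 18 + 19 + 26)/9 = 13.8889
Σ(x − x̄)² = 97.7901 + 62.2346 + 34.679 + 8.34568 + 4.45679 + 9.67901 + 16.9012 + 26.1235 + 146.679 = 406.889
h = 1/9 + (-7.88889)²/406.889 = 0.111111 + 0.152952 = 0.2641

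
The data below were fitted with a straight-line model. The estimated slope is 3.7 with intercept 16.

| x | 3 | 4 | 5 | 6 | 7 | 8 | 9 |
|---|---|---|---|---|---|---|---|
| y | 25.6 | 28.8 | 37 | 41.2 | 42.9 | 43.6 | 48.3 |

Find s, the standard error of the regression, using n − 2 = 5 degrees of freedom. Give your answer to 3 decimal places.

x=3: ŷ = 16 + 3.7·3 = 27.1; r = 25.6 − 27.1 = -1.5
x=4: ŷ = 16 + 3.7·4 = 30.8; r = 28.8 − 30.8 = -2
x=5: ŷ = 16 + 3.7·5 = 34.5; r = 37 − 34.5 = 2.5
x=6: ŷ = 16 + 3.7·6 = 38.2; r = 41.2 − 38.2 = 3
x=7: ŷ = 16 + 3.7·7 = 41.9; r = 42.9 − 41.9 = 1
x=8: ŷ = 16 + 3.7·8 = 45.6; r = 43.6 − 45.6 = -2
x=9: ŷ = 16 + 3.7·9 = 49.3; r = 48.3 − 49.3 = -1
SSE = 2.25 + 4 + 6.25 + 9 + 1 + 4 + 1 = 27.5
s = √(27.5/5) = √5.5 ≈ 2.345

s = 2.345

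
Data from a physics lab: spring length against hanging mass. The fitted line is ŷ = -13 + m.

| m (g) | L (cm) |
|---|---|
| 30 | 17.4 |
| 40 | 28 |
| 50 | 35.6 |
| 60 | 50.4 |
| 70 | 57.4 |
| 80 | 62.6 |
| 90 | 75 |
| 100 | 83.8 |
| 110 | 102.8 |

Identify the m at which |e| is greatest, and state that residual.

m=30: ŷ = -13 + 30 = 17; e = 17.4 − 17 = 0.4
m=40: ŷ = -13 + 40 = 27; e = 28 − 27 = 1
m=50: ŷ = -13 + 50 = 37; e = 35.6 − 37 = -1.4
m=60: ŷ = -13 + 60 = 47; e = 50.4 − 47 = 3.4
m=70: ŷ = -13 + 70 = 57; e = 57.4 − 57 = 0.4
m=80: ŷ = -13 + 80 = 67; e = 62.6 − 67 = -4.4
m=90: ŷ = -13 + 90 = 77; e = 75 − 77 = -2
m=100: ŷ = -13 + 100 = 87; e = 83.8 − 87 = -3.2
m=110: ŷ = -13 + 110 = 97; e = 102.8 − 97 = 5.8
Largest |e| is 5.8 at m = 110, residual 5.8.

m = 110, e = 5.8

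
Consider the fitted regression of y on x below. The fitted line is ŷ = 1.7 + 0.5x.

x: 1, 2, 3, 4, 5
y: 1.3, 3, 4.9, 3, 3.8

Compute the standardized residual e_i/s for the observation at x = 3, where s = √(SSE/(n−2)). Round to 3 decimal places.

1.397

x=1: ŷ = 1.7 + 0.5·1 = 2.2; e = 1.3 − 2.2 = -0.9
x=2: ŷ = 1.7 + 0.5·2 = 2.7; e = 3 − 2.7 = 0.3
x=3: ŷ = 1.7 + 0.5·3 = 3.2; e = 4.9 − 3.2 = 1.7
x=4: ŷ = 1.7 + 0.5·4 = 3.7; e = 3 − 3.7 = -0.7
x=5: ŷ = 1.7 + 0.5·5 = 4.2; e = 3.8 − 4.2 = -0.4
SSE = 0.81 + 0.09 + 2.89 + 0.49 + 0.16 = 4.44
s = √(4.44/3) = 1.21655
e/s = 1.7 / 1.21655 = 1.397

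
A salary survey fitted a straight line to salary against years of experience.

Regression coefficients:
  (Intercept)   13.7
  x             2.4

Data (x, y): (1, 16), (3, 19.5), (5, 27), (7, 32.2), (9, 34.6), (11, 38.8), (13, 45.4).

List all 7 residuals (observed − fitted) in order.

x=1: ŷ = 13.7 + 2.4·1 = 16.1; r = 16 − 16.1 = -0.1
x=3: ŷ = 13.7 + 2.4·3 = 20.9; r = 19.5 − 20.9 = -1.4
x=5: ŷ = 13.7 + 2.4·5 = 25.7; r = 27 − 25.7 = 1.3
x=7: ŷ = 13.7 + 2.4·7 = 30.5; r = 32.2 − 30.5 = 1.7
x=9: ŷ = 13.7 + 2.4·9 = 35.3; r = 34.6 − 35.3 = -0.7
x=11: ŷ = 13.7 + 2.4·11 = 40.1; r = 38.8 − 40.1 = -1.3
x=13: ŷ = 13.7 + 2.4·13 = 44.9; r = 45.4 − 44.9 = 0.5

-0.1, -1.4, 1.3, 1.7, -0.7, -1.3, 0.5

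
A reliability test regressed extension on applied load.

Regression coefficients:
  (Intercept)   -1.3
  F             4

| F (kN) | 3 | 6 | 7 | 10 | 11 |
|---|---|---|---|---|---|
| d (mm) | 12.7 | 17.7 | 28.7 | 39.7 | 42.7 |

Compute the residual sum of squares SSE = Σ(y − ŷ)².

SSE = 34

F=3: d̂ = -1.3 + 4·3 = 10.7; e = 12.7 − 10.7 = 2
F=6: d̂ = -1.3 + 4·6 = 22.7; e = 17.7 − 22.7 = -5
F=7: d̂ = -1.3 + 4·7 = 26.7; e = 28.7 − 26.7 = 2
F=10: d̂ = -1.3 + 4·10 = 38.7; e = 39.7 − 38.7 = 1
F=11: d̂ = -1.3 + 4·11 = 42.7; e = 42.7 − 42.7 = 0
SSE = 4 + 25 + 4 + 1 + 0 = 34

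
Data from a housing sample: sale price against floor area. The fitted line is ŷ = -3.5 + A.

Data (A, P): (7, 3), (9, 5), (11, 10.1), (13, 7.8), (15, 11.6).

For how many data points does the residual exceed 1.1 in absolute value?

2

A=7: ŷ = -3.5 + 7 = 3.5; e = 3 − 3.5 = -0.5
A=9: ŷ = -3.5 + 9 = 5.5; e = 5 − 5.5 = -0.5
A=11: ŷ = -3.5 + 11 = 7.5; e = 10.1 − 7.5 = 2.6
A=13: ŷ = -3.5 + 13 = 9.5; e = 7.8 − 9.5 = -1.7
A=15: ŷ = -3.5 + 15 = 11.5; e = 11.6 − 11.5 = 0.1
|e| > 1.1: A=11 (|e|=2.6), A=13 (|e|=1.7) → 2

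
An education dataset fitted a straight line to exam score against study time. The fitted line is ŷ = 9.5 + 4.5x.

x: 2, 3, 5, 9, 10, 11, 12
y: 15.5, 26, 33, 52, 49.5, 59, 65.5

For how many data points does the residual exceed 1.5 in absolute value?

x=2: ŷ = 9.5 + 4.5·2 = 18.5; e = 15.5 − 18.5 = -3
x=3: ŷ = 9.5 + 4.5·3 = 23; e = 26 − 23 = 3
x=5: ŷ = 9.5 + 4.5·5 = 32; e = 33 − 32 = 1
x=9: ŷ = 9.5 + 4.5·9 = 50; e = 52 − 50 = 2
x=10: ŷ = 9.5 + 4.5·10 = 54.5; e = 49.5 − 54.5 = -5
x=11: ŷ = 9.5 + 4.5·11 = 59; e = 59 − 59 = 0
x=12: ŷ = 9.5 + 4.5·12 = 63.5; e = 65.5 − 63.5 = 2
|e| > 1.5: x=2 (|e|=3), x=3 (|e|=3), x=9 (|e|=2), x=10 (|e|=5), x=12 (|e|=2) → 5

5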